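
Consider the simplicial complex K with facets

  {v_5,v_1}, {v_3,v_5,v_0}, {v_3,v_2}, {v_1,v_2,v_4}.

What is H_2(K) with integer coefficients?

K has 6 vertices, 8 edges, 2 triangles.
rank ∂_2 = 2, rank ∂_3 = 0 ⇒ b_2 = 2 − 2 − 0 = 0. So H_2 = 0.

H_2 = 0.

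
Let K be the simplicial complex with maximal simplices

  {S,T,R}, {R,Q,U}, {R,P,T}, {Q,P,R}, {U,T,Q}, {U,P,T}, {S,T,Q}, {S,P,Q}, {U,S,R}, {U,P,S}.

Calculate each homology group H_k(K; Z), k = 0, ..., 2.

Fix the vertex order P < Q < R < S < T < U and write every simplex with vertices in increasing order. Then dim K = 2 and the simplices of K are:

  0-simplices (6): P, Q, R, S, T, U
  1-simplices (15): PQ, PR, PS, PT, PU, QR, QS, QT, QU, RS, RT, RU, ST, SU, TU
  2-simplices (10): PQR, PQS, PRT, PSU, PTU, QRU, QST, QTU, RST, RSU

giving chain groups C_0 ≅ Z^6, C_1 ≅ Z^15, C_2 ≅ Z^10.

The boundary map ∂_1: C_1 → C_0 is given by ∂[p,q] = [q] − [p]. For instance
  ∂PR = R − P.
The 6×15 boundary matrix has rank 5 and Smith normal form diag(1,1,1,1,1).

∂_2: C_2 → C_1 acts by ∂[p,q,r] = [q,r] − [p,r] + [p,q]. For instance
  ∂QST = ST − QT + QS,
  ∂QTU = TU − QU + QT.
The resulting 15×10 matrix has rank 10, and its Smith normal form has invariant factors (1,1,1,1,1,1,1,1,1,2).

Computing H_k = (kernel of ∂_k) / (image of ∂_{k+1}):

  H_0: rank C_0 − rank ∂_1 = 6 − 5 = 1, and the invariant factors of ∂_1 are all 1, so H_0 ≅ Z.
  H_1: rank ker ∂_1 − rank ∂_2 = (15 − 5) − 10 = 0, and ∂_2 has invariant factor 2 > 1, so H_1 ≅ Z/2.
  H_2: rank ker ∂_2 − rank ∂_3 = (10 − 10) − 0 = 0, and there is no ∂_3, so H_2 ≅ 0.

(K is a triangulation of the real projective plane RP^2.)

H_0 ≅ Z,  H_1 ≅ Z/2,  H_2 = 0.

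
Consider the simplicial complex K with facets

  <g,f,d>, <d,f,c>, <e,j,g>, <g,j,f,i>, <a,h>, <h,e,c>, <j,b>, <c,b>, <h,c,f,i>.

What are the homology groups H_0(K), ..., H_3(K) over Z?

Take the total order a < b < c < d < e < f < g < h < i < j on the vertex set. Then K (dimension 3) consists of the simplices:

  0-simplices (10): a, b, c, d, e, f, g, h, i, j
  1-simplices (21): ah, bc, bj, cd, ce, cf, ch, ci, df, dg, eg, eh, ej, fg, fh, fi, fj, gi, gj, hi, ij
  2-simplices (12): cdf, ceh, cfh, cfi, chi, dfg, egj, fgi, fgj, fhi, fij, gij
  3-simplices (2): cfhi, fgij

so the chain groups are C_0 ≅ Z^10, C_1 ≅ Z^21, C_2 ≅ Z^12, C_3 ≅ Z^2.

∂_1: C_1 → C_0 maps an edge to its endpoints' difference, ∂[p,q] = q − p. For instance
  ∂fh = h − f.
The 10×21 boundary matrix has rank 9 and Smith normal form diag(1,1,1,1,1,1,1,1,1).

Boundary ∂_2: C_2 → C_1 sends each 2-simplex [p,q,r] to [q,r] − [p,r] + [p,q]. For instance
  ∂fhi = hi − fi + fh,
  ∂dfg = fg − dg + df.
This gives a 21×12 integer matrix of rank 10; reducing to Smith normal form yields diagonal entries (1,1,1,1,1,1,1,1,1,1).

∂_3: C_3 → C_2 sends each 3-simplex σ to the alternating sum Σ_i (−1)^i (σ with its i-th vertex removed). For instance
  ∂cfhi = fhi − chi + cfi − cfh,
  ∂fgij = gij − fij + fgj − fgi.
This gives a 12×2 integer matrix of rank 2; reducing to Smith normal form yields diagonal entries (1,1).

Reading off H_k = ker ∂_k / im ∂_{k+1}:

  H_0: rank C_0 − rank ∂_1 = 10 − 9 = 1, and the invariant factors of ∂_1 are all 1, so H_0 ≅ Z.
  H_1: rank ker ∂_1 − rank ∂_2 = (21 − 9) − 10 = 2, and the invariant factors of ∂_2 are all 1, so H_1 ≅ Z^2.
  H_2: rank ker ∂_2 − rank ∂_3 = (12 − 10) − 2 = 0, and the invariant factors of ∂_3 are all 1, so H_2 ≅ 0.
  H_3: rank ker ∂_3 − rank ∂_4 = (2 − 2) − 0 = 0, and there is no ∂_4, so H_3 ≅ 0.

As a check, the Euler characteristic is 10 − 21 + 12 − 2 = -1, which agrees with 1 − 2 + 0 − 0 = -1.

H_0 ≅ Z,  H_1 ≅ Z^2,  H_2 = 0,  H_3 = 0.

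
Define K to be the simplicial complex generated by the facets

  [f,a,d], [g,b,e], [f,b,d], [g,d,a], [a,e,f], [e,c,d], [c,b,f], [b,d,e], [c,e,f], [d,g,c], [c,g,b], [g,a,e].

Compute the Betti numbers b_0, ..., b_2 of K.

We work with the vertex ordering a < b < c < d < e < f < g. The simplices of K, each written with vertices in increasing order, are:

  0-simplices (7): a, b, c, d, e, f, g
  1-simplices (18): ad, ae, af, ag, bc, bd, be, bf, bg, cd, ce, cf, cg, de, df, dg, ef, eg
  2-simplices (12): adf, adg, aef, aeg, bcf, bcg, bde, bdf, beg, cde, cdg, cef

Hence C_0 ≅ Z^7, C_1 ≅ Z^18, C_2 ≅ Z^12.

The boundary map ∂_1: C_1 → C_0 sends each edge [p,q] (with p < q) to q − p.
The 7×18 boundary matrix has rank 6 and Smith normal form diag(1,1,1,1,1,1).

∂_2: C_2 → C_1 sends each 2-simplex [p,q,r] to [q,r] − [p,r] + [p,q]. For instance
  ∂aeg = eg − ag + ae,
  ∂bdf = df − bf + bd.
As a 18×12 matrix over Z this has rank 12, with invariant factors (1,1,1,1,1,1,1,1,1,1,1,2).

Reading off H_k = ker ∂_k / im ∂_{k+1}:

  H_0: rank C_0 − rank ∂_1 = 7 − 6 = 1, and the invariant factors of ∂_1 are all 1, so H_0 = Z.
  H_1: rank ker ∂_1 − rank ∂_2 = (18 − 6) − 12 = 0, and ∂_2 has invariant factor 2 > 1, so H_1 = Z_2.
  H_2: rank ker ∂_2 − rank ∂_3 = (12 − 12) − 0 = 0, and there is no ∂_3, so H_2 = 0.

As a check, the Euler characteristic is 7 − 18 + 12 = 1, which agrees with 1 − 0 + 0 = 1.

Hence the Betti numbers are b_0 = 1, b_1 = 0, b_2 = 0.

b_0 = 1, b_1 = 0, b_2 = 0.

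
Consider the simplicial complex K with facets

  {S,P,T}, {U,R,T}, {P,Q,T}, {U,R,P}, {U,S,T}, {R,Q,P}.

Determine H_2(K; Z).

H_2 = 0.

K has 6 vertices, 12 edges, 6 triangles.
rank ∂_2 = 6, rank ∂_3 = 0 ⇒ b_2 = 6 − 6 − 0 = 0. So H_2 ≅ 0.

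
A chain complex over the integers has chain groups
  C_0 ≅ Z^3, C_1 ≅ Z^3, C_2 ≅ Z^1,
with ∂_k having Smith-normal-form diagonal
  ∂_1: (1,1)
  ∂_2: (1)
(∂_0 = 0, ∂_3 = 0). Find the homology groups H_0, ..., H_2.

H_0 = Z,  H_1 = 0,  H_2 = 0.

H_0: b_0 = 3 − 0 − 2 = 1; torsion from ∂_1 factors > 1: none. So H_0 = Z.
H_1: b_1 = 3 − 2 − 1 = 0; torsion from ∂_2 factors > 1: none. So H_1 = 0.
H_2: b_2 = 1 − 1 − 0 = 0; torsion from ∂_3 factors > 1: none. So H_2 = 0.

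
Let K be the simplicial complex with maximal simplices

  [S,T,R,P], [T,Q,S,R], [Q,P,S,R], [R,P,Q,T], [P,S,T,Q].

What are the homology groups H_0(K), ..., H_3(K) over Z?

Order the vertices as P < Q < R < S < T. Listing each simplex with vertices in this order, K has dimension 3 with simplices:

  0-simplices (5): P, Q, R, S, T
  1-simplices (10): PQ, PR, PS, PT, QR, QS, QT, RS, RT, ST
  2-simplices (10): PQR, PQS, PQT, PRS, PRT, PST, QRS, QRT, QST, RST
  3-simplices (5): PQRS, PQRT, PQST, PRST, QRST

giving chain groups C_0 ≅ Z^5, C_1 ≅ Z^10, C_2 ≅ Z^10, C_3 ≅ Z^5.

∂_1: C_1 → C_0 maps an edge to its endpoints' difference, ∂[p,q] = q − p.
The 5×10 boundary matrix has rank 4 and Smith normal form diag(1,1,1,1).

∂_2: C_2 → C_1 sends each 2-simplex [p,q,r] to [q,r] − [p,r] + [p,q]. For instance
  ∂PST = ST − PT + PS,
  ∂PQS = QS − PS + PQ.
The 10×10 boundary matrix has rank 6 and Smith normal form diag(1,1,1,1,1,1).

Boundary ∂_3: C_3 → C_2 sends each 3-simplex σ to the alternating sum Σ_i (−1)^i (σ with its i-th vertex removed). For instance
  ∂PRST = RST − PST + PRT − PRS,
  ∂PQRS = QRS − PRS + PQS − PQR.
This gives a 10×5 integer matrix of rank 4; reducing to Smith normal form yields diagonal entries (1,1,1,1).

Computing H_k = (kernel of ∂_k) / (image of ∂_{k+1}):

  H_0: rank C_0 − rank ∂_1 = 5 − 4 = 1, and the invariant factors of ∂_1 are all 1, so H_0 = Z.
  H_1: rank ker ∂_1 − rank ∂_2 = (10 − 4) − 6 = 0, and the invariant factors of ∂_2 are all 1, so H_1 = 0.
  H_2: rank ker ∂_2 − rank ∂_3 = (10 − 6) − 4 = 0, and the invariant factors of ∂_3 are all 1, so H_2 = 0.
  H_3: rank ker ∂_3 − rank ∂_4 = (5 − 4) − 0 = 1, and there is no ∂_4, so H_3 = Z.

H_0 = Z,  H_1 = 0,  H_2 = 0,  H_3 = Z.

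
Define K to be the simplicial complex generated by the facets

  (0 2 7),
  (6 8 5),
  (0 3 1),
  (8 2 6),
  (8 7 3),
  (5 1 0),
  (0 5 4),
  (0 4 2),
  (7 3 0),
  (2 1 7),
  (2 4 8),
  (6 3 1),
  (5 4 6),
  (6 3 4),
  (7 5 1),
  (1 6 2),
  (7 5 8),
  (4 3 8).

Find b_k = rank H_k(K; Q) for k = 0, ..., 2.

b_0 = 1, b_1 = 1, b_2 = 0.

We work with the vertex ordering 0 < 1 < 2 < 3 < 4 < 5 < 6 < 7 < 8. The simplices of K, each written with vertices in increasing order, are:

  0-simplices (9): [0], [1], [2], [3], [4], [5], [6], [7], [8]
  1-simplices (27): (27 of them)
  2-simplices (18): [0,1,3], [0,1,5], [0,2,4], [0,2,7], [0,3,7], [0,4,5], [1,2,6], [1,2,7], [1,3,6], [1,5,7], [2,4,8], [2,6,8], [3,4,6], [3,4,8], [3,7,8], [4,5,6], [5,6,8], [5,7,8]

giving chain groups C_0 ≅ Z^9, C_1 ≅ Z^27, C_2 ≅ Z^18.

∂_1: C_1 → C_0 is given by ∂[p,q] = [q] − [p]. For instance
  ∂[4,5] = [5] − [4].
The resulting 9×27 matrix has rank 8, and its Smith normal form has invariant factors (1,1,1,1,1,1,1,1).

Boundary ∂_2: C_2 → C_1 sends each 2-simplex [p,q,r] to [q,r] − [p,r] + [p,q]. For instance
  ∂[1,5,7] = [5,7] − [1,7] + [1,5],
  ∂[0,1,5] = [1,5] − [0,5] + [0,1].
The resulting 27×18 matrix has rank 18, and its Smith normal form has invariant factors (1,1,1,1,1,1,1,1,1,1,1,1,1,1,1,1,1,2).

Now H_k = ker ∂_k / im ∂_{k+1}, so:

  H_0: rank C_0 − rank ∂_1 = 9 − 8 = 1, and the invariant factors of ∂_1 are all 1, so H_0 ≅ Z.
  H_1: rank ker ∂_1 − rank ∂_2 = (27 − 8) − 18 = 1, and ∂_2 has invariant factor 2 > 1, so H_1 ≅ Z ⊕ Z/2.
  H_2: rank ker ∂_2 − rank ∂_3 = (18 − 18) − 0 = 0, and there is no ∂_3, so H_2 ≅ 0.

As a check, the Euler characteristic is 9 − 27 + 18 = 0, which agrees with 1 − 1 + 0 = 0.

Hence the Betti numbers are b_0 = 1, b_1 = 1, b_2 = 0.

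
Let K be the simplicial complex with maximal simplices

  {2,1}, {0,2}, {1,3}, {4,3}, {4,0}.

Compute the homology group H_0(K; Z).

We work with the vertex ordering 0 < 1 < 2 < 3 < 4. The simplices of K, each written with vertices in increasing order, are:

  0-simplices (5): [0], [1], [2], [3], [4]
  1-simplices (5): [0,2], [0,4], [1,2], [1,3], [3,4]

giving chain groups C_0 ≅ Z^5, C_1 ≅ Z^5.

∂_1: C_1 → C_0 sends each edge [p,q] (with p < q) to q − p. For instance
  ∂[1,2] = [2] − [1].
The 5×5 boundary matrix has rank 4 and Smith normal form diag(1,1,1,1).

Now H_k = ker ∂_k / im ∂_{k+1}, so:

  H_0: rank C_0 − rank ∂_1 = 5 − 4 = 1, and the invariant factors of ∂_1 are all 1, so H_0 = Z.

H_0 ≅ Z.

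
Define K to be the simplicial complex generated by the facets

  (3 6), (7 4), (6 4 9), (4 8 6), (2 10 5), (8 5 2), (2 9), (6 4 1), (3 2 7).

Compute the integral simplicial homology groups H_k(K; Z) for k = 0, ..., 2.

Take the total order 1 < 2 < 3 < 4 < 5 < 6 < 7 < 8 < 9 < 10 on the vertex set. Then K (dimension 2) consists of the simplices:

  0-simplices (10): [1], [2], [3], [4], [5], [6], [7], [8], [9], [10]
  1-simplices (18): [1,4], [1,6], [2,3], [2,5], [2,7], [2,8], [2,9], [2,10], [3,6], [3,7], [4,6], [4,7], [4,8], [4,9], [5,8], [5,10], [6,8], [6,9]
  2-simplices (6): [1,4,6], [2,3,7], [2,5,8], [2,5,10], [4,6,8], [4,6,9]

giving chain groups C_0 ≅ Z^10, C_1 ≅ Z^18, C_2 ≅ Z^6.

Boundary ∂_1: C_1 → C_0 maps an edge to its endpoints' difference, ∂[p,q] = q − p. For instance
  ∂[5,8] = [8] − [5].
As a 10×18 matrix over Z this has rank 9, with invariant factors (1,1,1,1,1,1,1,1,1).

∂_2: C_2 → C_1 maps a triangle to the signed sum of its edges. For instance
  ∂[2,5,8] = [5,8] − [2,8] + [2,5],
  ∂[1,4,6] = [4,6] − [1,6] + [1,4].
The 18×6 boundary matrix has rank 6 and Smith normal form diag(1,1,1,1,1,1).

From H_k ≅ ker(∂_k) / im(∂_{k+1}) we obtain:

  H_0: rank C_0 − rank ∂_1 = 10 − 9 = 1, and the invariant factors of ∂_1 are all 1, so H_0 = Z.
  H_1: rank ker ∂_1 − rank ∂_2 = (18 − 9) − 6 = 3, and the invariant factors of ∂_2 are all 1, so H_1 = Z^3.
  H_2: rank ker ∂_2 − rank ∂_3 = (6 − 6) − 0 = 0, and there is no ∂_3, so H_2 = 0.

H_0 = Z,  H_1 = Z^3,  H_2 = 0.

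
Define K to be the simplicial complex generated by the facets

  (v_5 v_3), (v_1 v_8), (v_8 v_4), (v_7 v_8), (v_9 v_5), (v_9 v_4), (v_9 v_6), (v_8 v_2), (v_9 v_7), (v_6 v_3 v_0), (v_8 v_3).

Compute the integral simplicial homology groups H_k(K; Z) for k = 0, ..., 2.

H_0 ≅ Z,  H_1 ≅ Z^3,  H_2 = 0.

K has 10 vertices, 13 edges, 1 triangle.
rank ∂_0 = 0, rank ∂_1 = 9 ⇒ b_0 = 10 − 0 − 9 = 1; all invariant factors of ∂_1 are 1 so no torsion. So H_0 ≅ Z.
rank ∂_1 = 9, rank ∂_2 = 1 ⇒ b_1 = 13 − 9 − 1 = 3; all invariant factors of ∂_2 are 1 so no torsion. So H_1 ≅ Z^3.
rank ∂_2 = 1, rank ∂_3 = 0 ⇒ b_2 = 1 − 1 − 0 = 0. So H_2 ≅ 0.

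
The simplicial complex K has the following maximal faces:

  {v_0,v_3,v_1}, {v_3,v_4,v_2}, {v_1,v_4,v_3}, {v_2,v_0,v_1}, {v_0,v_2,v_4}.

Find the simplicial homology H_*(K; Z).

We work with the vertex ordering v_0 < v_1 < v_2 < v_3 < v_4. The simplices of K, each written with vertices in increasing order, are:

  0-simplices (5): [v_0], [v_1], [v_2], [v_3], [v_4]
  1-simplices (10): [v_0,v_1], [v_0,v_2], [v_0,v_3], [v_0,v_4], [v_1,v_2], [v_1,v_3], [v_1,v_4], [v_2,v_3], [v_2,v_4], [v_3,v_4]
  2-simplices (5): [v_0,v_1,v_2], [v_0,v_1,v_3], [v_0,v_2,v_4], [v_1,v_3,v_4], [v_2,v_3,v_4]

so the chain groups are C_0 ≅ Z^5, C_1 ≅ Z^10, C_2 ≅ Z^5.

Boundary ∂_1: C_1 → C_0 maps an edge to its endpoints' difference, ∂[p,q] = q − p.
This gives a 5×10 integer matrix of rank 4; reducing to Smith normal form yields diagonal entries (1,1,1,1).

∂_2: C_2 → C_1 maps a triangle to the signed sum of its edges. For instance
  ∂[v_1,v_3,v_4] = [v_3,v_4] − [v_1,v_4] + [v_1,v_3],
  ∂[v_0,v_2,v_4] = [v_2,v_4] − [v_0,v_4] + [v_0,v_2].
The 10×5 boundary matrix has rank 5 and Smith normal form diag(1,1,1,1,1).

Now H_k = ker ∂_k / im ∂_{k+1}, so:

  H_0: rank C_0 − rank ∂_1 = 5 − 4 = 1, and the invariant factors of ∂_1 are all 1, so H_0 ≅ Z.
  H_1: rank ker ∂_1 − rank ∂_2 = (10 − 4) − 5 = 1, and the invariant factors of ∂_2 are all 1, so H_1 ≅ Z.
  H_2: rank ker ∂_2 − rank ∂_3 = (5 − 5) − 0 = 0, and there is no ∂_3, so H_2 ≅ 0.

As a check, the Euler characteristic is 5 − 10 + 5 = 0, which agrees with 1 − 1 + 0 = 0.

H_0 ≅ Z,  H_1 ≅ Z,  H_2 = 0.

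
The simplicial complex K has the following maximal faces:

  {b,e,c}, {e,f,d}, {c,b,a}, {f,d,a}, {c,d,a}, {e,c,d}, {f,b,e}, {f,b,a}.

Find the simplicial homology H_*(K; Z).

H_0 ≅ Z,  H_1 = 0,  H_2 ≅ Z.

K has 6 vertices, 12 edges, 8 triangles.
rank ∂_0 = 0, rank ∂_1 = 5 ⇒ b_0 = 6 − 0 − 5 = 1; all invariant factors of ∂_1 are 1 so no torsion. So H_0 ≅ Z.
rank ∂_1 = 5, rank ∂_2 = 7 ⇒ b_1 = 12 − 5 − 7 = 0; all invariant factors of ∂_2 are 1 so no torsion. So H_1 ≅ 0.
rank ∂_2 = 7, rank ∂_3 = 0 ⇒ b_2 = 8 − 7 − 0 = 1. So H_2 ≅ Z.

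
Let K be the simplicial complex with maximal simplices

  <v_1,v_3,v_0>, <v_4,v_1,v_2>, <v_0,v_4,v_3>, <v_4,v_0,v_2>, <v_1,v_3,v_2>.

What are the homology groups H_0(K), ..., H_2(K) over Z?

H_0 ≅ Z,  H_1 ≅ Z,  H_2 = 0.

Fix the vertex order v_0 < v_1 < v_2 < v_3 < v_4 and write every simplex with vertices in increasing order. Then dim K = 2 and the simplices of K are:

  0-simplices (5): [v_0], [v_1], [v_2], [v_3], [v_4]
  1-simplices (10): [v_0,v_1], [v_0,v_2], [v_0,v_3], [v_0,v_4], [v_1,v_2], [v_1,v_3], [v_1,v_4], [v_2,v_3], [v_2,v_4], [v_3,v_4]
  2-simplices (5): [v_0,v_1,v_3], [v_0,v_2,v_4], [v_0,v_3,v_4], [v_1,v_2,v_3], [v_1,v_2,v_4]

Hence C_0 ≅ Z^5, C_1 ≅ Z^10, C_2 ≅ Z^5.

∂_1: C_1 → C_0 is given by ∂[p,q] = [q] − [p]. For instance
  ∂[v_0,v_4] = [v_4] − [v_0].
The 5×10 boundary matrix has rank 4 and Smith normal form diag(1,1,1,1).

∂_2: C_2 → C_1 sends each 2-simplex [p,q,r] to [q,r] − [p,r] + [p,q]. For instance
  ∂[v_0,v_2,v_4] = [v_2,v_4] − [v_0,v_4] + [v_0,v_2],
  ∂[v_1,v_2,v_4] = [v_2,v_4] − [v_1,v_4] + [v_1,v_2].
As a 10×5 matrix over Z this has rank 5, with invariant factors (1,1,1,1,1).

Computing H_k = (kernel of ∂_k) / (image of ∂_{k+1}):

  H_0: rank C_0 − rank ∂_1 = 5 − 4 = 1, and the invariant factors of ∂_1 are all 1, so H_0 ≅ Z.
  H_1: rank ker ∂_1 − rank ∂_2 = (10 − 4) − 5 = 1, and the invariant factors of ∂_2 are all 1, so H_1 ≅ Z.
  H_2: rank ker ∂_2 − rank ∂_3 = (5 − 5) − 0 = 0, and there is no ∂_3, so H_2 ≅ 0.

As a check, the Euler characteristic is 5 − 10 + 5 = 0, which agrees with 1 − 1 + 0 = 0.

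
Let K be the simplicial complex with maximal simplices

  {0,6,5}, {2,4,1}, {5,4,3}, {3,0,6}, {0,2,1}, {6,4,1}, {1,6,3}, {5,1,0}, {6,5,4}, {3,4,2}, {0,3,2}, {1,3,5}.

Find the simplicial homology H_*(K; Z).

We work with the vertex ordering 0 < 1 < 2 < 3 < 4 < 5 < 6. The simplices of K, each written with vertices in increasing order, are:

  0-simplices (7): [0], [1], [2], [3], [4], [5], [6]
  1-simplices (18): [0,1], [0,2], [0,3], [0,5], [0,6], [1,2], [1,3], [1,4], [1,5], [1,6], [2,3], [2,4], [3,4], [3,5], [3,6], [4,5], [4,6], [5,6]
  2-simplices (12): [0,1,2], [0,1,5], [0,2,3], [0,3,6], [0,5,6], [1,2,4], [1,3,5], [1,3,6], [1,4,6], [2,3,4], [3,4,5], [4,5,6]

giving chain groups C_0 ≅ Z^7, C_1 ≅ Z^18, C_2 ≅ Z^12.

Boundary ∂_1: C_1 → C_0 is given by ∂[p,q] = [q] − [p].
The 7×18 boundary matrix has rank 6 and Smith normal form diag(1,1,1,1,1,1).

Boundary ∂_2: C_2 → C_1 sends each 2-simplex [p,q,r] to [q,r] − [p,r] + [p,q]. For instance
  ∂[0,2,3] = [2,3] − [0,3] + [0,2],
  ∂[0,1,5] = [1,5] − [0,5] + [0,1].
As a 18×12 matrix over Z this has rank 12, with invariant factors (1,1,1,1,1,1,1,1,1,1,1,2).

From H_k ≅ ker(∂_k) / im(∂_{k+1}) we obtain:

  H_0: rank C_0 − rank ∂_1 = 7 − 6 = 1, and the invariant factors of ∂_1 are all 1, so H_0 = Z.
  H_1: rank ker ∂_1 − rank ∂_2 = (18 − 6) − 12 = 0, and ∂_2 has invariant factor 2 > 1, so H_1 = Z/2Z.
  H_2: rank ker ∂_2 − rank ∂_3 = (12 − 12) − 0 = 0, and there is no ∂_3, so H_2 = 0.

H_0 = Z,  H_1 = Z/2Z,  H_2 = 0.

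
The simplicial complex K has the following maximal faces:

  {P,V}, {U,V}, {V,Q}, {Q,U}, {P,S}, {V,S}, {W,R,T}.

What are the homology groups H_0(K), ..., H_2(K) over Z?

H_0 = Z^2,  H_1 = Z^2,  H_2 = 0.

Order the vertices as P < Q < R < S < T < U < V < W. Listing each simplex with vertices in this order, K has dimension 2 with simplices:

  0-simplices (8): P, Q, R, S, T, U, V, W
  1-simplices (9): PS, PV, QU, QV, RT, RW, SV, TW, UV
  2-simplices (1): RTW

Hence C_0 ≅ Z^8, C_1 ≅ Z^9, C_2 ≅ Z^1.

The boundary map ∂_1: C_1 → C_0 sends each edge [p,q] (with p < q) to q − p. For instance
  ∂RT = T − R.
As a 8×9 matrix over Z this has rank 6, with invariant factors (1,1,1,1,1,1).

The boundary map ∂_2: C_2 → C_1 maps a triangle to the signed sum of its edges. For instance
  ∂RTW = TW − RW + RT.
As a 9×1 matrix over Z this has rank 1, with invariant factors (1).

Reading off H_k = ker ∂_k / im ∂_{k+1}:

  H_0: rank C_0 − rank ∂_1 = 8 − 6 = 2, and the invariant factors of ∂_1 are all 1, so H_0 = Z^2.
  H_1: rank ker ∂_1 − rank ∂_2 = (9 − 6) − 1 = 2, and the invariant factors of ∂_2 are all 1, so H_1 = Z^2.
  H_2: rank ker ∂_2 − rank ∂_3 = (1 − 1) − 0 = 0, and there is no ∂_3, so H_2 = 0.

(K is a triangulation of the disjoint union of the 2-simplex and a wedge of 2 circles.)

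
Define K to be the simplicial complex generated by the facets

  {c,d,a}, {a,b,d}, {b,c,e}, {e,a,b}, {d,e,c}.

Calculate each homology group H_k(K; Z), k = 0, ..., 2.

Take the total order a < b < c < d < e on the vertex set. Then K (dimension 2) consists of the simplices:

  0-simplices (5): a, b, c, d, e
  1-simplices (10): ab, ac, ad, ae, bc, bd, be, cd, ce, de
  2-simplices (5): abd, abe, acd, bce, cde

Hence C_0 ≅ Z^5, C_1 ≅ Z^10, C_2 ≅ Z^5.

Boundary ∂_1: C_1 → C_0 maps an edge to its endpoints' difference, ∂[p,q] = q − p. For instance
  ∂ce = e − c.
This gives a 5×10 integer matrix of rank 4; reducing to Smith normal form yields diagonal entries (1,1,1,1).

∂_2: C_2 → C_1 acts by ∂[p,q,r] = [q,r] − [p,r] + [p,q]. For instance
  ∂cde = de − ce + cd,
  ∂bce = ce − be + bc.
The 10×5 boundary matrix has rank 5 and Smith normal form diag(1,1,1,1,1).

Computing H_k = (kernel of ∂_k) / (image of ∂_{k+1}):

  H_0: rank C_0 − rank ∂_1 = 5 − 4 = 1, and the invariant factors of ∂_1 are all 1, so H_0 ≅ Z.
  H_1: rank ker ∂_1 − rank ∂_2 = (10 − 4) − 5 = 1, and the invariant factors of ∂_2 are all 1, so H_1 ≅ Z.
  H_2: rank ker ∂_2 − rank ∂_3 = (5 − 5) − 0 = 0, and there is no ∂_3, so H_2 ≅ 0.

(K is a triangulation of the Möbius band.)

H_0 = Z,  H_1 = Z,  H_2 = 0.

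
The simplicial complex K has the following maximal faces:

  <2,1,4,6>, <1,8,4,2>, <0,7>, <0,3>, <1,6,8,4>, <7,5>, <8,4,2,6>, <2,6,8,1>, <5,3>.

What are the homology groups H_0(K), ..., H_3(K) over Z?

Take the total order 0 < 1 < 2 < 3 < 4 < 5 < 6 < 7 < 8 on the vertex set. Then K (dimension 3) consists of the simplices:

  0-simplices (9): [0], [1], [2], [3], [4], [5], [6], [7], [8]
  1-simplices (14): [0,3], [0,7], [1,2], [1,4], [1,6], [1,8], [2,4], [2,6], [2,8], [3,5], [4,6], [4,8], [5,7], [6,8]
  2-simplices (10): [1,2,4], [1,2,6], [1,2,8], [1,4,6], [1,4,8], [1,6,8], [2,4,6], [2,4,8], [2,6,8], [4,6,8]
  3-simplices (5): [1,2,4,6], [1,2,4,8], [1,2,6,8], [1,4,6,8], [2,4,6,8]

Hence C_0 ≅ Z^9, C_1 ≅ Z^14, C_2 ≅ Z^10, C_3 ≅ Z^5.

Boundary ∂_1: C_1 → C_0 is given by ∂[p,q] = [q] − [p]. For instance
  ∂[1,2] = [2] − [1].
The resulting 9×14 matrix has rank 7, and its Smith normal form has invariant factors (1,1,1,1,1,1,1).

Boundary ∂_2: C_2 → C_1 acts by ∂[p,q,r] = [q,r] − [p,r] + [p,q]. For instance
  ∂[2,6,8] = [6,8] − [2,8] + [2,6],
  ∂[1,2,6] = [2,6] − [1,6] + [1,2].
As a 14×10 matrix over Z this has rank 6, with invariant factors (1,1,1,1,1,1).

Boundary ∂_3: C_3 → C_2 sends each 3-simplex σ to the alternating sum Σ_i (−1)^i (σ with its i-th vertex removed). For instance
  ∂[1,2,4,6] = [2,4,6] − [1,4,6] + [1,2,6] − [1,2,4],
  ∂[1,2,4,8] = [2,4,8] − [1,4,8] + [1,2,8] − [1,2,4].
The 10×5 boundary matrix has rank 4 and Smith normal form diag(1,1,1,1).

Now H_k = ker ∂_k / im ∂_{k+1}, so:

  H_0: rank C_0 − rank ∂_1 = 9 − 7 = 2, and the invariant factors of ∂_1 are all 1, so H_0 ≅ Z^2.
  H_1: rank ker ∂_1 − rank ∂_2 = (14 − 7) − 6 = 1, and the invariant factors of ∂_2 are all 1, so H_1 ≅ Z.
  H_2: rank ker ∂_2 − rank ∂_3 = (10 − 6) − 4 = 0, and the invariant factors of ∂_3 are all 1, so H_2 ≅ 0.
  H_3: rank ker ∂_3 − rank ∂_4 = (5 − 4) − 0 = 1, and there is no ∂_4, so H_3 ≅ Z.

(K is a triangulation of the disjoint union of the circle S^1 and the 3-sphere S^3.)

H_0 = Z^2,  H_1 = Z,  H_2 = 0,  H_3 = Z.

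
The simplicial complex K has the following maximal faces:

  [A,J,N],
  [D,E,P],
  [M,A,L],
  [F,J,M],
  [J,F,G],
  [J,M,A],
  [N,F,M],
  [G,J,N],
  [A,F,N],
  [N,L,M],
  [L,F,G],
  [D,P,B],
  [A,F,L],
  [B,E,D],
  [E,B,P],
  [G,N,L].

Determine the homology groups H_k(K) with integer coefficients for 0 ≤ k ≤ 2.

K has 11 vertices, 24 edges, 16 triangles.
rank ∂_0 = 0, rank ∂_1 = 9 ⇒ b_0 = 11 − 0 − 9 = 2; all invariant factors of ∂_1 are 1 so no torsion. So H_0 ≅ Z^2.
rank ∂_1 = 9, rank ∂_2 = 15 ⇒ b_1 = 24 − 9 − 15 = 0; ∂_2 has invariant factor(s) [2] giving torsion. So H_1 ≅ Z/2Z.
rank ∂_2 = 15, rank ∂_3 = 0 ⇒ b_2 = 16 − 15 − 0 = 1. So H_2 ≅ Z.

H_0 = Z^2,  H_1 = Z/2Z,  H_2 = Z.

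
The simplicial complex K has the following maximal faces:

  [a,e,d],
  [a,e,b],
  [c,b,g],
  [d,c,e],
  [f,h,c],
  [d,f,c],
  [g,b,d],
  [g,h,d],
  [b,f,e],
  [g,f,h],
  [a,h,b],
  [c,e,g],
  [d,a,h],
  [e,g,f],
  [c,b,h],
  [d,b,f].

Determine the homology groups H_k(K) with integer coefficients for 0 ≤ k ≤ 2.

H_0 ≅ Z,  H_1 ≅ Z^2,  H_2 ≅ Z.

Order the vertices as a < b < c < d < e < f < g < h. Listing each simplex with vertices in this order, K has dimension 2 with simplices:

  0-simplices (8): a, b, c, d, e, f, g, h
  1-simplices (24): ab, ad, ae, ah, bc, bd, be, bf, bg, bh, cd, ce, cf, cg, ch, de, df, dg, dh, ef, eg, fg, fh, gh
  2-simplices (16): abe, abh, ade, adh, bcg, bch, bdf, bdg, bef, cde, cdf, ceg, cfh, dgh, efg, fgh

giving chain groups C_0 ≅ Z^8, C_1 ≅ Z^24, C_2 ≅ Z^16.

∂_1: C_1 → C_0 is given by ∂[p,q] = [q] − [p].
This gives a 8×24 integer matrix of rank 7; reducing to Smith normal form yields diagonal entries (1,1,1,1,1,1,1).

The boundary map ∂_2: C_2 → C_1 sends each 2-simplex [p,q,r] to [q,r] − [p,r] + [p,q]. For instance
  ∂efg = fg − eg + ef,
  ∂abe = be − ae + ab.
As a 24×16 matrix over Z this has rank 15, with invariant factors (1,1,1,1,1,1,1,1,1,1,1,1,1,1,1).

From H_k ≅ ker(∂_k) / im(∂_{k+1}) we obtain:

  H_0: rank C_0 − rank ∂_1 = 8 − 7 = 1, and the invariant factors of ∂_1 are all 1, so H_0 = Z.
  H_1: rank ker ∂_1 − rank ∂_2 = (24 − 7) − 15 = 2, and the invariant factors of ∂_2 are all 1, so H_1 = Z^2.
  H_2: rank ker ∂_2 − rank ∂_3 = (16 − 15) − 0 = 1, and there is no ∂_3, so H_2 = Z.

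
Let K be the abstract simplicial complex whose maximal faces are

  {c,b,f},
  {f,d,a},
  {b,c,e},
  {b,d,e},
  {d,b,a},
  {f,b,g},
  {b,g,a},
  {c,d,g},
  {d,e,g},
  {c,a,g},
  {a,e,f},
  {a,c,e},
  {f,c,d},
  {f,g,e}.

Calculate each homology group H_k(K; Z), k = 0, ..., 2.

H_0 ≅ Z,  H_1 ≅ Z^2,  H_2 ≅ Z.

Fix the vertex order a < b < c < d < e < f < g and write every simplex with vertices in increasing order. Then dim K = 2 and the simplices of K are:

  0-simplices (7): a, b, c, d, e, f, g
  1-simplices (21): ab, ac, ad, ae, af, ag, bc, bd, be, bf, bg, cd, ce, cf, cg, de, df, dg, ef, eg, fg
  2-simplices (14): abd, abg, ace, acg, adf, aef, bce, bcf, bde, bfg, cdf, cdg, deg, efg

so the chain groups are C_0 ≅ Z^7, C_1 ≅ Z^21, C_2 ≅ Z^14.

Boundary ∂_1: C_1 → C_0 sends each edge [p,q] (with p < q) to q − p.
This gives a 7×21 integer matrix of rank 6; reducing to Smith normal form yields diagonal entries (1,1,1,1,1,1).

Boundary ∂_2: C_2 → C_1 maps a triangle to the signed sum of its edges. For instance
  ∂acg = cg − ag + ac,
  ∂abg = bg − ag + ab.
The 21×14 boundary matrix has rank 13 and Smith normal form diag(1,1,1,1,1,1,1,1,1,1,1,1,1).

Now H_k = ker ∂_k / im ∂_{k+1}, so:

  H_0: rank C_0 − rank ∂_1 = 7 − 6 = 1, and the invariant factors of ∂_1 are all 1, so H_0 ≅ Z.
  H_1: rank ker ∂_1 − rank ∂_2 = (21 − 6) − 13 = 2, and the invariant factors of ∂_2 are all 1, so H_1 ≅ Z^2.
  H_2: rank ker ∂_2 − rank ∂_3 = (14 − 13) − 0 = 1, and there is no ∂_3, so H_2 ≅ Z.

(K is a triangulation of the torus T^2.)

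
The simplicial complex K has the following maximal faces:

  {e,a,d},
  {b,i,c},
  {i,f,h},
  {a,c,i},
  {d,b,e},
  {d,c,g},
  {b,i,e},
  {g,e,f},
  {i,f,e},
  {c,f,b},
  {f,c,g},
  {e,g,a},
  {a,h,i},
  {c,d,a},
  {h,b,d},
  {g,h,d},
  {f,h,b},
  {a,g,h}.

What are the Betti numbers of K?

b_0 = 1, b_1 = 1, b_2 = 0.

Take the total order a < b < c < d < e < f < g < h < i on the vertex set. Then K (dimension 2) consists of the simplices:

  0-simplices (9): a, b, c, d, e, f, g, h, i
  1-simplices (27): ac, ad, ae, ag, ah, ai, bc, bd, be, bf, bh, bi, cd, cf, cg, ci, de, dg, dh, ef, eg, ei, fg, fh, fi, gh, hi
  2-simplices (18): acd, aci, ade, aeg, agh, ahi, bcf, bci, bde, bdh, bei, bfh, cdg, cfg, dgh, efg, efi, fhi

so the chain groups are C_0 ≅ Z^9, C_1 ≅ Z^27, C_2 ≅ Z^18.

Boundary ∂_1: C_1 → C_0 is given by ∂[p,q] = [q] − [p]. For instance
  ∂bh = h − b.
As a 9×27 matrix over Z this has rank 8, with invariant factors (1,1,1,1,1,1,1,1).

The boundary map ∂_2: C_2 → C_1 maps a triangle to the signed sum of its edges. For instance
  ∂efi = fi − ei + ef,
  ∂cdg = dg − cg + cd.
The resulting 27×18 matrix has rank 18, and its Smith normal form has invariant factors (1,1,1,1,1,1,1,1,1,1,1,1,1,1,1,1,1,2).

Now H_k = ker ∂_k / im ∂_{k+1}, so:

  H_0: rank C_0 − rank ∂_1 = 9 − 8 = 1, and the invariant factors of ∂_1 are all 1, so H_0 = Z.
  H_1: rank ker ∂_1 − rank ∂_2 = (27 − 8) − 18 = 1, and ∂_2 has invariant factor 2 > 1, so H_1 = Z ⊕ Z/2Z.
  H_2: rank ker ∂_2 − rank ∂_3 = (18 − 18) − 0 = 0, and there is no ∂_3, so H_2 = 0.

Hence the Betti numbers are b_0 = 1, b_1 = 1, b_2 = 0.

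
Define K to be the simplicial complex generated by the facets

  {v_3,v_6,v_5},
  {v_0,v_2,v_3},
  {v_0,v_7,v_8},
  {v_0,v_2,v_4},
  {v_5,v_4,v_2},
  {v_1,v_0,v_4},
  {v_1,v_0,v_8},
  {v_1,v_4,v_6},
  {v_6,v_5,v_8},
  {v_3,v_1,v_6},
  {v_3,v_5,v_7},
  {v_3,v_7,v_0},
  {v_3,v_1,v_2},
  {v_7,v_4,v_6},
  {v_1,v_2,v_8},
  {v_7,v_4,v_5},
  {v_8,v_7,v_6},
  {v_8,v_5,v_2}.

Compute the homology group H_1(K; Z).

H_1 ≅ Z ⊕ Z/2Z.

Fix the vertex order v_0 < v_1 < v_2 < v_3 < v_4 < v_5 < v_6 < v_7 < v_8 and write every simplex with vertices in increasing order. Then dim K = 2 and the simplices of K are:

  0-simplices (9): [v_0], [v_1], [v_2], [v_3], [v_4], [v_5], [v_6], [v_7], [v_8]
  1-simplices (27): (27 of them)
  2-simplices (18): (18 of them)

Hence C_0 ≅ Z^9, C_1 ≅ Z^27, C_2 ≅ Z^18.

Boundary ∂_1: C_1 → C_0 maps an edge to its endpoints' difference, ∂[p,q] = q − p.
The resulting 9×27 matrix has rank 8, and its Smith normal form has invariant factors (1,1,1,1,1,1,1,1).

The boundary map ∂_2: C_2 → C_1 maps a triangle to the signed sum of its edges. For instance
  ∂[v_0,v_2,v_4] = [v_2,v_4] − [v_0,v_4] + [v_0,v_2],
  ∂[v_0,v_2,v_3] = [v_2,v_3] − [v_0,v_3] + [v_0,v_2].
The 27×18 boundary matrix has rank 18 and Smith normal form diag(1,1,1,1,1,1,1,1,1,1,1,1,1,1,1,1,1,2).

Reading off H_k = ker ∂_k / im ∂_{k+1}:

  H_1: rank ker ∂_1 − rank ∂_2 = (27 − 8) − 18 = 1, and ∂_2 has invariant factor 2 > 1, so H_1 ≅ Z ⊕ Z/2Z.

(K is a triangulation of the Klein bottle.)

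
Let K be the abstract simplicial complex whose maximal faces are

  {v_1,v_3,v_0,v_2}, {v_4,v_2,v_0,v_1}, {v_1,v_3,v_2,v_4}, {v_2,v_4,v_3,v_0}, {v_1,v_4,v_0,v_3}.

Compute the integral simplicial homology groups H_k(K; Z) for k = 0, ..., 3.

K has 5 vertices, 10 edges, 10 triangles, 5 3-simplices.
rank ∂_0 = 0, rank ∂_1 = 4 ⇒ b_0 = 5 − 0 − 4 = 1; all invariant factors of ∂_1 are 1 so no torsion. So H_0 = Z.
rank ∂_1 = 4, rank ∂_2 = 6 ⇒ b_1 = 10 − 4 − 6 = 0; all invariant factors of ∂_2 are 1 so no torsion. So H_1 = 0.
rank ∂_2 = 6, rank ∂_3 = 4 ⇒ b_2 = 10 − 6 − 4 = 0; all invariant factors of ∂_3 are 1 so no torsion. So H_2 = 0.
rank ∂_3 = 4, rank ∂_4 = 0 ⇒ b_3 = 5 − 4 − 0 = 1. So H_3 = Z.

H_0 ≅ Z,  H_1 = 0,  H_2 = 0,  H_3 ≅ Z.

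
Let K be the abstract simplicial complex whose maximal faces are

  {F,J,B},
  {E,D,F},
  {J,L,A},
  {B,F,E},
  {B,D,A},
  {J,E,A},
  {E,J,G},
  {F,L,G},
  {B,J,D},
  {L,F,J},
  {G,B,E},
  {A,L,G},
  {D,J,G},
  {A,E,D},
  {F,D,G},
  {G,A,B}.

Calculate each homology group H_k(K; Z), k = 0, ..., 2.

H_0 = Z,  H_1 = Z^2,  H_2 = Z.

Fix the vertex order A < B < D < E < F < G < J < L and write every simplex with vertices in increasing order. Then dim K = 2 and the simplices of K are:

  0-simplices (8): A, B, D, E, F, G, J, L
  1-simplices (24): AB, AD, AE, AG, AJ, AL, BD, BE, BF, BG, BJ, DE, DF, DG, DJ, EF, EG, EJ, FG, FJ, FL, GJ, GL, JL
  2-simplices (16): ABD, ABG, ADE, AEJ, AGL, AJL, BDJ, BEF, BEG, BFJ, DEF, DFG, DGJ, EGJ, FGL, FJL

Hence C_0 ≅ Z^8, C_1 ≅ Z^24, C_2 ≅ Z^16.

Boundary ∂_1: C_1 → C_0 sends each edge [p,q] (with p < q) to q − p.
As a 8×24 matrix over Z this has rank 7, with invariant factors (1,1,1,1,1,1,1).

∂_2: C_2 → C_1 sends each 2-simplex [p,q,r] to [q,r] − [p,r] + [p,q]. For instance
  ∂AEJ = EJ − AJ + AE,
  ∂EGJ = GJ − EJ + EG.
This gives a 24×16 integer matrix of rank 15; reducing to Smith normal form yields diagonal entries (1,1,1,1,1,1,1,1,1,1,1,1,1,1,1).

Reading off H_k = ker ∂_k / im ∂_{k+1}:

  H_0: rank C_0 − rank ∂_1 = 8 − 7 = 1, and the invariant factors of ∂_1 are all 1, so H_0 = Z.
  H_1: rank ker ∂_1 − rank ∂_2 = (24 − 7) − 15 = 2, and the invariant factors of ∂_2 are all 1, so H_1 = Z^2.
  H_2: rank ker ∂_2 − rank ∂_3 = (16 − 15) − 0 = 1, and there is no ∂_3, so H_2 = Z.

(K is a triangulation of the torus T^2.)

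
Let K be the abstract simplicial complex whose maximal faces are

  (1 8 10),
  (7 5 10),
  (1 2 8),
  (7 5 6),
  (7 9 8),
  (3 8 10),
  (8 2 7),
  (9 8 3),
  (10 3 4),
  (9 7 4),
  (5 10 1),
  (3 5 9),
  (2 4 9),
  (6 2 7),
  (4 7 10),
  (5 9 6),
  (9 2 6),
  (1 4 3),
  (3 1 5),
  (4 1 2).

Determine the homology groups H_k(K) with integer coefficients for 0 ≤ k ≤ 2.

H_0 = Z,  H_1 = Z ⊕ Z/2,  H_2 = 0.

K has 10 vertices, 30 edges, 20 triangles.
rank ∂_0 = 0, rank ∂_1 = 9 ⇒ b_0 = 10 − 0 − 9 = 1; all invariant factors of ∂_1 are 1 so no torsion. So H_0 ≅ Z.
rank ∂_1 = 9, rank ∂_2 = 20 ⇒ b_1 = 30 − 9 − 20 = 1; ∂_2 has invariant factor(s) [2] giving torsion. So H_1 ≅ Z ⊕ Z/2.
rank ∂_2 = 20, rank ∂_3 = 0 ⇒ b_2 = 20 − 20 − 0 = 0. So H_2 ≅ 0.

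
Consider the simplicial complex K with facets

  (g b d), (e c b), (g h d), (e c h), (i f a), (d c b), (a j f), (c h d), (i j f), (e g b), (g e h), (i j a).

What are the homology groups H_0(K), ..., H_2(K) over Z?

H_0 = Z^2,  H_1 = 0,  H_2 = Z^2.

Take the total order a < b < c < d < e < f < g < h < i < j on the vertex set. Then K (dimension 2) consists of the simplices:

  0-simplices (10): a, b, c, d, e, f, g, h, i, j
  1-simplices (18): af, ai, aj, bc, bd, be, bg, cd, ce, ch, dg, dh, eg, eh, fi, fj, gh, ij
  2-simplices (12): afi, afj, aij, bcd, bce, bdg, beg, cdh, ceh, dgh, egh, fij

Hence C_0 ≅ Z^10, C_1 ≅ Z^18, C_2 ≅ Z^12.

The boundary map ∂_1: C_1 → C_0 sends each edge [p,q] (with p < q) to q − p.
This gives a 10×18 integer matrix of rank 8; reducing to Smith normal form yields diagonal entries (1,1,1,1,1,1,1,1).

The boundary map ∂_2: C_2 → C_1 sends each 2-simplex [p,q,r] to [q,r] − [p,r] + [p,q]. For instance
  ∂bce = ce − be + bc,
  ∂afj = fj − aj + af.
The resulting 18×12 matrix has rank 10, and its Smith normal form has invariant factors (1,1,1,1,1,1,1,1,1,1).

From H_k ≅ ker(∂_k) / im(∂_{k+1}) we obtain:

  H_0: rank C_0 − rank ∂_1 = 10 − 8 = 2, and the invariant factors of ∂_1 are all 1, so H_0 = Z^2.
  H_1: rank ker ∂_1 − rank ∂_2 = (18 − 8) − 10 = 0, and the invariant factors of ∂_2 are all 1, so H_1 = 0.
  H_2: rank ker ∂_2 − rank ∂_3 = (12 − 10) − 0 = 2, and there is no ∂_3, so H_2 = Z^2.

As a check, the Euler characteristic is 10 − 18 + 12 = 4, which agrees with 2 − 0 + 2 = 4.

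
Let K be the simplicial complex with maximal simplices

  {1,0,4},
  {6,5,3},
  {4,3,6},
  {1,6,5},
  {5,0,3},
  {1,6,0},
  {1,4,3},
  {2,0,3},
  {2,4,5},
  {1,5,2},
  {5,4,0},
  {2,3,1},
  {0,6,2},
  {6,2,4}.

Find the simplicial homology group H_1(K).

Order the vertices as 0 < 1 < 2 < 3 < 4 < 5 < 6. Listing each simplex with vertices in this order, K has dimension 2 with simplices:

  0-simplices (7): [0], [1], [2], [3], [4], [5], [6]
  1-simplices (21): [0,1], [0,2], [0,3], [0,4], [0,5], [0,6], [1,2], [1,3], [1,4], [1,5], [1,6], [2,3], [2,4], [2,5], [2,6], [3,4], [3,5], [3,6], [4,5], [4,6], [5,6]
  2-simplices (14): [0,1,4], [0,1,6], [0,2,3], [0,2,6], [0,3,5], [0,4,5], [1,2,3], [1,2,5], [1,3,4], [1,5,6], [2,4,5], [2,4,6], [3,4,6], [3,5,6]

so the chain groups are C_0 ≅ Z^7, C_1 ≅ Z^21, C_2 ≅ Z^14.

∂_1: C_1 → C_0 is given by ∂[p,q] = [q] − [p]. For instance
  ∂[5,6] = [6] − [5].
The 7×21 boundary matrix has rank 6 and Smith normal form diag(1,1,1,1,1,1).

∂_2: C_2 → C_1 sends each 2-simplex [p,q,r] to [q,r] − [p,r] + [p,q]. For instance
  ∂[0,2,6] = [2,6] − [0,6] + [0,2],
  ∂[3,4,6] = [4,6] − [3,6] + [3,4].
The resulting 21×14 matrix has rank 13, and its Smith normal form has invariant factors (1,1,1,1,1,1,1,1,1,1,1,1,1).

From H_k ≅ ker(∂_k) / im(∂_{k+1}) we obtain:

  H_1: rank ker ∂_1 − rank ∂_2 = (21 − 6) − 13 = 2, and the invariant factors of ∂_2 are all 1, so H_1 = Z^2.

H_1 = Z^2.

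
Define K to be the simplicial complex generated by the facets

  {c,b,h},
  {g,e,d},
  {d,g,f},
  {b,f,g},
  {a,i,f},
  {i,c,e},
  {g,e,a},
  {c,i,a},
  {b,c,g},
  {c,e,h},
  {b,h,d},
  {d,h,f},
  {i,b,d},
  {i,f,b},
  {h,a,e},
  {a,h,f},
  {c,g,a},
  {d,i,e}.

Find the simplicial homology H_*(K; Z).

Order the vertices as a < b < c < d < e < f < g < h < i. Listing each simplex with vertices in this order, K has dimension 2 with simplices:

  0-simplices (9): a, b, c, d, e, f, g, h, i
  1-simplices (27): ac, ae, af, ag, ah, ai, bc, bd, bf, bg, bh, bi, ce, cg, ch, ci, de, df, dg, dh, di, eg, eh, ei, fg, fh, fi
  2-simplices (18): acg, aci, aeg, aeh, afh, afi, bcg, bch, bdh, bdi, bfg, bfi, ceh, cei, deg, dei, dfg, dfh

Hence C_0 ≅ Z^9, C_1 ≅ Z^27, C_2 ≅ Z^18.

∂_1: C_1 → C_0 maps an edge to its endpoints' difference, ∂[p,q] = q − p. For instance
  ∂eg = g − e.
The 9×27 boundary matrix has rank 8 and Smith normal form diag(1,1,1,1,1,1,1,1).

∂_2: C_2 → C_1 acts by ∂[p,q,r] = [q,r] − [p,r] + [p,q]. For instance
  ∂acg = cg − ag + ac,
  ∂dfh = fh − dh + df.
This gives a 27×18 integer matrix of rank 18; reducing to Smith normal form yields diagonal entries (1,1,1,1,1,1,1,1,1,1,1,1,1,1,1,1,1,2).

Now H_k = ker ∂_k / im ∂_{k+1}, so:

  H_0: rank C_0 − rank ∂_1 = 9 − 8 = 1, and the invariant factors of ∂_1 are all 1, so H_0 ≅ Z.
  H_1: rank ker ∂_1 − rank ∂_2 = (27 − 8) − 18 = 1, and ∂_2 has invariant factor 2 > 1, so H_1 ≅ Z ⊕ Z/2.
  H_2: rank ker ∂_2 − rank ∂_3 = (18 − 18) − 0 = 0, and there is no ∂_3, so H_2 ≅ 0.

(K is a triangulation of the Klein bottle.)

H_0 ≅ Z,  H_1 ≅ Z ⊕ Z/2,  H_2 = 0.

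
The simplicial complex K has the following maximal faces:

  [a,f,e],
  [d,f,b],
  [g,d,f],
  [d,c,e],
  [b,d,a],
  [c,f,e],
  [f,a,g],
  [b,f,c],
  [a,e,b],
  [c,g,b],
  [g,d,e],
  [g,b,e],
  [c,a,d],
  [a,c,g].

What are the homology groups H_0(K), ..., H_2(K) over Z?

Order the vertices as a < b < c < d < e < f < g. Listing each simplex with vertices in this order, K has dimension 2 with simplices:

  0-simplices (7): a, b, c, d, e, f, g
  1-simplices (21): ab, ac, ad, ae, af, ag, bc, bd, be, bf, bg, cd, ce, cf, cg, de, df, dg, ef, eg, fg
  2-simplices (14): abd, abe, acd, acg, aef, afg, bcf, bcg, bdf, beg, cde, cef, deg, dfg

Hence C_0 ≅ Z^7, C_1 ≅ Z^21, C_2 ≅ Z^14.

The boundary map ∂_1: C_1 → C_0 is given by ∂[p,q] = [q] − [p]. For instance
  ∂ef = f − e.
The resulting 7×21 matrix has rank 6, and its Smith normal form has invariant factors (1,1,1,1,1,1).

∂_2: C_2 → C_1 maps a triangle to the signed sum of its edges. For instance
  ∂abe = be − ae + ab,
  ∂bcg = cg − bg + bc.
The 21×14 boundary matrix has rank 13 and Smith normal form diag(1,1,1,1,1,1,1,1,1,1,1,1,1).

Reading off H_k = ker ∂_k / im ∂_{k+1}:

  H_0: rank C_0 − rank ∂_1 = 7 − 6 = 1, and the invariant factors of ∂_1 are all 1, so H_0 ≅ Z.
  H_1: rank ker ∂_1 − rank ∂_2 = (21 − 6) − 13 = 2, and the invariant factors of ∂_2 are all 1, so H_1 ≅ Z^2.
  H_2: rank ker ∂_2 − rank ∂_3 = (14 − 13) − 0 = 1, and there is no ∂_3, so H_2 ≅ Z.

H_0 = Z,  H_1 = Z^2,  H_2 = Z.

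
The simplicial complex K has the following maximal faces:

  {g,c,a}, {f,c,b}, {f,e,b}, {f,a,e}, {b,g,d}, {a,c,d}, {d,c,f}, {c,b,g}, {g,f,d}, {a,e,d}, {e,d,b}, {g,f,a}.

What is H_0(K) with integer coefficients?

H_0 ≅ Z.

Fix the vertex order a < b < c < d < e < f < g and write every simplex with vertices in increasing order. Then dim K = 2 and the simplices of K are:

  0-simplices (7): a, b, c, d, e, f, g
  1-simplices (18): ac, ad, ae, af, ag, bc, bd, be, bf, bg, cd, cf, cg, de, df, dg, ef, fg
  2-simplices (12): acd, acg, ade, aef, afg, bcf, bcg, bde, bdg, bef, cdf, dfg

Hence C_0 ≅ Z^7, C_1 ≅ Z^18, C_2 ≅ Z^12.

The boundary map ∂_1: C_1 → C_0 maps an edge to its endpoints' difference, ∂[p,q] = q − p. For instance
  ∂bc = c − b.
As a 7×18 matrix over Z this has rank 6, with invariant factors (1,1,1,1,1,1).

∂_2: C_2 → C_1 acts by ∂[p,q,r] = [q,r] − [p,r] + [p,q]. For instance
  ∂acd = cd − ad + ac,
  ∂bcg = cg − bg + bc.
This gives a 18×12 integer matrix of rank 12; reducing to Smith normal form yields diagonal entries (1,1,1,1,1,1,1,1,1,1,1,2).

From H_k ≅ ker(∂_k) / im(∂_{k+1}) we obtain:

  H_0: rank C_0 − rank ∂_1 = 7 − 6 = 1, and the invariant factors of ∂_1 are all 1, so H_0 ≅ Z.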